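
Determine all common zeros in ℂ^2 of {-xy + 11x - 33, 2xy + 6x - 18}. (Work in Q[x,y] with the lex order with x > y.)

{(3, 0)}

Compute a lex Gröbner basis by Buchberger's algorithm.
f_1 = -xy + 11x - 33, LT = xy.
f_2 = 2xy + 6x - 18, LT = xy.

S(f_1,f_2): lcm = xy. S = -14x + 42.
  leading term x: no divisor's leading term divides it; move -14x to the remainder.
  leading term 1: no divisor's leading term divides it; move 42 to the remainder.
  remainder -14x + 42 ≠ 0; add h_3 = -14x + 42 to the basis.

S(f_1,h_3): lcm = xy. S = -11x + 3y + 33.
  leading term x: subtract (\tfrac{11}{14})·h_3 from -11x + 3y + 33 → 3y
  leading term y: no divisor's leading term divides it; move 3y to the remainder.
  remainder 3y ≠ 0; add h_4 = 3y to the basis.

The other S-polynomials (S(f_2,h_3), S(f_1,h_4), S(f_2,h_4), S(h_3,h_4)) all reduce to 0 modulo the current basis, so we have a Gröbner basis.
Inter-reduce: drop elements whose leading term is divisible by another's, tail-reduce, and make monic.
Reduced Gröbner basis: {x - 3, y}.

The lex basis is triangular: the last element involves only y. Solving y = 0 gives y ∈ {0}; substituting each value into the earlier elements determines the remaining variables.
  y = 0: the earlier basis element becomes x - 3 = 0, giving x = 3 — point (3, 0).
Check: every point annihilates each of the original generators.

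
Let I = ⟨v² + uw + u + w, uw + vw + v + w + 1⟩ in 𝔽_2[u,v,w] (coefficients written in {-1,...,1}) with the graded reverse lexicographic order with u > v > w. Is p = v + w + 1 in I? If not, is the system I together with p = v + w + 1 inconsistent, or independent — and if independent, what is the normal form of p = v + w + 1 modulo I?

v + w + 1 is independent of I; its normal form modulo I is v + w + 1.

First compute the reduced Gröbner basis of I by Buchberger's algorithm.
f_1 = v² + uw + u + w, LT = v².
f_2 = uw + vw + v + w + 1, LT = uw.

S(f_1,f_2): leading monomials are coprime, so the S-polynomial reduces to 0 (Buchberger's first criterion).
Every S-polynomial of the final basis reduces to 0, so we have a Gröbner basis.
Inter-reduce: drop elements whose leading term is divisible by another's, tail-reduce, and make monic.
Reduced Gröbner basis: {v² + vw + u + v + 1, uw + vw + v + w + 1}.
Label its elements g_1 = v² + vw + u + v + 1, g_2 = uw + vw + v + w + 1.

Reduce p = v + w + 1 modulo G:
  leading term v: no divisor's leading term divides it; move v to the remainder.
  leading term w: no divisor's leading term divides it; move w to the remainder.
  leading term 1: no divisor's leading term divides it; move 1 to the remainder.
  normal form = v + w + 1.
The normal form is nonzero, so p ∉ I. Since p minus its normal form lies in I, I + (p) = I + (r) where r = v + w + 1; decide whether this ideal is the whole ring.
Run Buchberger on G together with r (pairs among the g_i already reduce to 0 since G is a Gröbner basis):
g_1 = v² + vw + u + v + 1, LT = v².
g_2 = uw + vw + v + w + 1, LT = uw.
r = v + w + 1, LT = v.

S(g_1,g_2): leading monomials are coprime, so the S-polynomial reduces to 0 (Buchberger's first criterion).
S(g_1,r): lcm = v². S = u + 1.
  leading term u: no divisor's leading term divides it; move u to the remainder.
  leading term 1: no divisor's leading term divides it; move 1 to the remainder.
  remainder u + 1 ≠ 0; add m_4 = u + 1 to the basis.

S(g_2,r): leading monomials are coprime, so the S-polynomial reduces to 0 (Buchberger's first criterion).
S(g_1,m_4): leading monomials are coprime, so the S-polynomial reduces to 0 (Buchberger's first criterion).
S(g_2,m_4): lcm = uw. S = vw + v + 1.
  leading term vw: subtract (w)·r from vw + v + 1 → w² + v + w + 1
  leading term w²: no divisor's leading term divides it; move w² to the remainder.
  leading term v: subtract (1)·r from v + w + 1 → 0
  remainder w² ≠ 0; add m_5 = w² to the basis.

S(r,m_4): leading monomials are coprime, so the S-polynomial reduces to 0 (Buchberger's first criterion).
S(g_1,m_5): leading monomials are coprime, so the S-polynomial reduces to 0 (Buchberger's first criterion).
S(g_2,m_5): lcm = uw². S = vw² + vw + w² + w.
  leading term vw²: subtract (w²)·r from vw² + vw + w² + w → w³ + vw + w
  leading term w³: subtract (w)·m_5 from w³ + vw + w → vw + w
  leading term vw: subtract (w)·r from vw + w → w²
  leading term w²: subtract (1)·m_5 from w² → 0
  remainder 0.

S(r,m_5): leading monomials are coprime, so the S-polynomial reduces to 0 (Buchberger's first criterion).
S(m_4,m_5): leading monomials are coprime, so the S-polynomial reduces to 0 (Buchberger's first criterion).
Every S-polynomial of the final basis reduces to 0, so we have a Gröbner basis.
Inter-reduce: drop elements whose leading term is divisible by another's, tail-reduce, and make monic.
Reduced Gröbner basis: {w², u + 1, v + w + 1}.
The reduced Gröbner basis of I + (p) is {w², u + 1, v + w + 1} ≠ {1}, a proper ideal, so the enlarged system stays consistent: p is independent of I, with normal form v + w + 1.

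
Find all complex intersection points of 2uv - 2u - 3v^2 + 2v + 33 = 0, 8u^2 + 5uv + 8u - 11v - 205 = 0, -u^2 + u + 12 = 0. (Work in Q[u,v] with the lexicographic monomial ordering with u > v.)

{(4, 5)}

Compute a lex Gröbner basis by Buchberger's algorithm.
f_1 = 2uv - 2u - 3v^2 + 2v + 33, LT = uv.
f_2 = 8u^2 + 5uv + 8u - 11v - 205, LT = u^2.
f_3 = -u^2 + u + 12, LT = u^2.

S(f_1,f_2): lcm = u^2v. S = -u^2 - 17/8uv^2 + 33/2u + 11/8v^2 + 205/8v.
  leading term u^2: subtract (-1/8)·f_2 from -u^2 - 17/8uv^2 + 33/2u + 11/8v^2 + 205/8v → -17/8uv^2 + 5/8uv + 35/2u + 11/8v^2 + 97/4v - 205/8
  leading term uv^2: subtract (-17/16v)·f_1 from -17/8uv^2 + 5/8uv + 35/2u + 11/8v^2 + 97/4v - 205/8 → -3/2uv + 35/2u - 51/16v^3 + 7/2v^2 + 949/16v - 205/8
  leading term uv: subtract (-3/4)·f_1 from -3/2uv + 35/2u - 51/16v^3 + 7/2v^2 + 949/16v - 205/8 → 16u - 51/16v^3 + 5/4v^2 + 973/16v - 7/8
  leading term u: no divisor's leading term divides it; move 16u to the remainder.
  leading term v^3: no divisor's leading term divides it; move -51/16v^3 to the remainder.
  leading term v^2: no divisor's leading term divides it; move 5/4v^2 to the remainder.
  leading term v: no divisor's leading term divides it; move 973/16v to the remainder.
  leading term 1: no divisor's leading term divides it; move -7/8 to the remainder.
  remainder 16u - 51/16v^3 + 5/4v^2 + 973/16v - 7/8 ≠ 0; add h_4 = 16u - 51/16v^3 + 5/4v^2 + 973/16v - 7/8 to the basis.

S(f_1,f_3): lcm = u^2v. S = -u^2 - 3/2uv^2 + 2uv + 33/2u + 12v.
  leading term u^2: subtract (-1/8)·f_2 from -u^2 - 3/2uv^2 + 2uv + 33/2u + 12v → -3/2uv^2 + 21/8uv + 35/2u + 85/8v - 205/8
  leading term uv^2: subtract (-3/4v)·f_1 from -3/2uv^2 + 21/8uv + 35/2u + 85/8v - 205/8 → 9/8uv + 35/2u - 9/4v^3 + 3/2v^2 + 283/8v - 205/8
  leading term uv: subtract (9/16)·f_1 from 9/8uv + 35/2u - 9/4v^3 + 3/2v^2 + 283/8v - 205/8 → 149/8u - 9/4v^3 + 51/16v^2 + 137/4v - 707/16
  leading term u: subtract (149/128)·h_4 from 149/8u - 9/4v^3 + 51/16v^2 + 137/4v - 707/16 → 2991/2048v^3 + 887/512v^2 - 74833/2048v - 44205/1024
  leading term v^3: no divisor's leading term divides it; move 2991/2048v^3 to the remainder.
  leading term v^2: no divisor's leading term divides it; move 887/512v^2 to the remainder.
  leading term v: no divisor's leading term divides it; move -74833/2048v to the remainder.
  leading term 1: no divisor's leading term divides it; move -44205/1024 to the remainder.
  remainder 2991/2048v^3 + 887/512v^2 - 74833/2048v - 44205/1024 ≠ 0; add h_5 = 2991/2048v^3 + 887/512v^2 - 74833/2048v - 44205/1024 to the basis.

S(f_2,f_3): lcm = u^2. S = 5/8uv + 2u - 11/8v - 109/8.
  leading term uv: subtract (5/16)·f_1 from 5/8uv + 2u - 11/8v - 109/8 → 21/8u + 15/16v^2 - 2v - 383/16
  leading term u: subtract (21/128)·h_4 from 21/8u + 15/16v^2 - 2v - 383/16 → 1071/2048v^3 + 375/512v^2 - 24529/2048v - 24365/1024
  leading term v^3: subtract (357/997)·h_5 from 1071/2048v^3 + 375/512v^2 - 24529/2048v - 24365/1024 → 447/3988v^2 + 2207/1994v - 33245/3988
  leading term v^2: no divisor's leading term divides it; move 447/3988v^2 to the remainder.
  leading term v: no divisor's leading term divides it; move 2207/1994v to the remainder.
  leading term 1: no divisor's leading term divides it; move -33245/3988 to the remainder.
  remainder 447/3988v^2 + 2207/1994v - 33245/3988 ≠ 0; add h_6 = 447/3988v^2 + 2207/1994v - 33245/3988 to the basis.

S(f_1,h_4): lcm = uv. S = -u + 51/256v^4 - 5/64v^3 - 1357/256v^2 + 135/128v + 33/2.
  leading term u: subtract (-1/16)·h_4 from -u + 51/256v^4 - 5/64v^3 - 1357/256v^2 + 135/128v + 33/2 → 51/256v^4 - 71/256v^3 - 1337/256v^2 + 1243/256v + 2105/128
  leading term v^4: subtract (136/997v)·h_5 from 51/256v^4 - 71/256v^3 - 1337/256v^2 + 1243/256v + 2105/128 → -131103/255232v^3 - 15207/63808v^2 + 2742241/255232v + 2105/128
  leading term v^3: subtract (-349608/994009)·h_5 from -131103/255232v^3 - 15207/63808v^2 + 2742241/255232v + 2105/128 → 368772/994009v^2 - 2094776/994009v + 1254580/994009
  leading term v^2: subtract (491696/148553)·h_6 from 368772/994009v^2 - 2094776/994009v + 1254580/994009 → -857280/148553v + 4286400/148553
  leading term v: no divisor's leading term divides it; move -857280/148553v to the remainder.
  leading term 1: no divisor's leading term divides it; move 4286400/148553 to the remainder.
  remainder -857280/148553v + 4286400/148553 ≠ 0; add h_7 = -857280/148553v + 4286400/148553 to the basis.

The other S-polynomials (S(f_2,h_4), S(f_3,h_4), S(f_1,h_5), S(f_2,h_5), S(f_3,h_5), S(h_4,h_5), S(f_1,h_6), S(f_2,h_6), S(f_3,h_6), S(h_4,h_6), S(h_5,h_6), S(f_1,h_7), S(f_2,h_7), S(f_3,h_7), S(h_4,h_7), S(h_5,h_7), S(h_6,h_7)) all reduce to 0 modulo the current basis, so we have a Gröbner basis.
Inter-reduce: drop elements whose leading term is divisible by another's, tail-reduce, and make monic.
Reduced Gröbner basis: {u - 4, v - 5}.

Elimination: the polynomial v - 5 lies in the elimination ideal for v, so v ∈ {5}. For each such v, the remaining basis elements (now univariate) give the rest of the solution.
  v = 5: the earlier basis element becomes u - 4 = 0, giving u = 4 — point (4, 5).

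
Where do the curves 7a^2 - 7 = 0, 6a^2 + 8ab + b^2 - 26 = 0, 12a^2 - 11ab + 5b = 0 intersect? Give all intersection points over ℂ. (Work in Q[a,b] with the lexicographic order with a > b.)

Compute a lex Gröbner basis by Buchberger's algorithm.
f_1 = 7a^2 - 7, LT = a^2.
f_2 = 6a^2 + 8ab + b^2 - 26, LT = a^2.
f_3 = 12a^2 - 11ab + 5b, LT = a^2.

S(f_1,f_2): lcm = a^2. S = -4/3ab - 1/6b^2 + 10/3.
  reduce S modulo (f_1, f_2, f_3):
  remainder -4/3ab - 1/6b^2 + 10/3 ≠ 0; add h_4 = -4/3ab - 1/6b^2 + 10/3 to the basis.

S(f_1,f_3): lcm = a^2. S = 11/12ab - 5/12b - 1.
  reduce S modulo (f_1, f_2, f_3, h_4):
  remainder -11/96b^2 - 5/12b + 31/24 ≠ 0; add h_5 = -11/96b^2 - 5/12b + 31/24 to the basis.

S(f_1,h_4): lcm = a^2b. S = -1/8ab^2 + 5/2a - b.
  reduce S modulo (f_1, f_2, f_3, h_4, h_5):
  remainder 5/2a - 225/242b - 155/242 ≠ 0; add h_6 = 5/2a - 225/242b - 155/242 to the basis.

S(h_4,h_5): lcm = ab^2. S = -40/11ab + 124/11a + 1/8b^3 - 5/2b.
  reduce S modulo (f_1, f_2, f_3, h_4, h_5, h_6):
  remainder 4128/1331b - 8256/1331 ≠ 0; add h_7 = 4128/1331b - 8256/1331 to the basis.

The other S-polynomials (S(f_2,f_3), S(f_2,h_4), S(f_3,h_4), S(f_1,h_5), S(f_2,h_5), S(f_3,h_5), S(f_1,h_6), S(f_2,h_6), S(f_3,h_6), S(h_4,h_6), S(h_5,h_6), S(f_1,h_7), S(f_2,h_7), S(f_3,h_7), S(h_4,h_7), S(h_5,h_7), S(h_6,h_7)) all reduce to 0 modulo the current basis, so we have a Gröbner basis.
Inter-reduce: drop elements whose leading term is divisible by another's, tail-reduce, and make monic.
Reduced Gröbner basis: {a - 1, b - 2}.

A lex Gröbner basis eliminates variables successively. Here b - 2 depends only on b, with roots {2}; lifting each root through the earlier basis elements recovers the full solutions.
  b = 2: the earlier basis element becomes a - 1 = 0, giving a = 1 — point (1, 2).
Zero-dimensionality of the ideal guarantees finitely many solutions over ℂ.

{(1, 2)}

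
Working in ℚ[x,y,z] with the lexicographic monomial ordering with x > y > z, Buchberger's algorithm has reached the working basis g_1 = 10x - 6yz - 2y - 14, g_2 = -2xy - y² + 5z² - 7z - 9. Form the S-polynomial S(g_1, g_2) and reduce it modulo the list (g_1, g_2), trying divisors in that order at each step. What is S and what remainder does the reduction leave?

S(g_1, g_2) = -⅗y²z - 7/10y² - 7/5y + 5/2z² - 7/2z - 9/2; remainder on division = -⅗y²z - 7/10y² - 7/5y + 5/2z² - 7/2z - 9/2.

lcm(LM(g_1), LM(g_2)) = xy.
S = (lcm/LT(g_1))·g_1 − (lcm/LT(g_2))·g_2 = -⅗y²z - 7/10y² - 7/5y + 5/2z² - 7/2z - 9/2.
Reduce S modulo (g_1, g_2) in that order:
  leading term y²z: no divisor's leading term divides it; move -⅗y²z to the remainder.
  leading term y²: no divisor's leading term divides it; move -7/10y² to the remainder.
  leading term y: no divisor's leading term divides it; move -7/5y to the remainder.
  leading term z²: no divisor's leading term divides it; move 5/2z² to the remainder.
  leading term z: no divisor's leading term divides it; move -7/2z to the remainder.
  leading term 1: no divisor's leading term divides it; move -9/2 to the remainder.
The remainder -⅗y²z - 7/10y² - 7/5y + 5/2z² - 7/2z - 9/2 is nonzero, so it would be added as the next basis element.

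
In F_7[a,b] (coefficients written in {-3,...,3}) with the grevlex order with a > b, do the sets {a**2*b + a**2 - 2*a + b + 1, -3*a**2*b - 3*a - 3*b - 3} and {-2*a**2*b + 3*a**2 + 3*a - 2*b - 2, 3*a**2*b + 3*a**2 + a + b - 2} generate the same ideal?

Two ideals are equal iff their reduced Gröbner bases coincide (the reduced basis is unique for a fixed ordering).
Buchberger on the first generating set:
f_1 = a**2*b + a**2 - 2*a + b + 1, LT = a**2*b.
f_2 = -3*a**2*b - 3*a - 3*b - 3, LT = a**2*b.

S(f_1,f_2): lcm = a**2*b. S = a**2 - 3*a.
  leading term a**2: no divisor's leading term divides it; move a**2 to the remainder.
  leading term a: no divisor's leading term divides it; move -3*a to the remainder.
  remainder a**2 - 3*a ≠ 0; add g_3 = a**2 - 3*a to the basis.

S(f_1,g_3): lcm = a**2*b. S = a**2 + 3*a*b - 2*a + b + 1.
  leading term a**2: subtract (1)·g_3 from a**2 + 3*a*b - 2*a + b + 1 → 3*a*b + a + b + 1
  leading term a*b: no divisor's leading term divides it; move 3*a*b to the remainder.
  leading term a: no divisor's leading term divides it; move a to the remainder.
  leading term b: no divisor's leading term divides it; move b to the remainder.
  leading term 1: no divisor's leading term divides it; move 1 to the remainder.
  remainder 3*a*b + a + b + 1 ≠ 0; add g_4 = 3*a*b + a + b + 1 to the basis.

S(f_1,g_4): lcm = a**2*b. S = 3*a**2 + 2*a*b + b + 1.
  leading term a**2: subtract (3)·g_3 from 3*a**2 + 2*a*b + b + 1 → 2*a*b + 2*a + b + 1
  leading term a*b: subtract (3)·g_4 from 2*a*b + 2*a + b + 1 → -a - 2*b - 2
  leading term a: no divisor's leading term divides it; move -a to the remainder.
  leading term b: no divisor's leading term divides it; move -2*b to the remainder.
  leading term 1: no divisor's leading term divides it; move -2 to the remainder.
  remainder -a - 2*b - 2 ≠ 0; add g_5 = -a - 2*b - 2 to the basis.

S(f_1,g_5): lcm = a**2*b. S = -2*a*b**2 + a**2 - 2*a*b - 2*a + b + 1.
  leading term a*b**2: subtract (-3*b)·g_4 from -2*a*b**2 + a**2 - 2*a*b - 2*a + b + 1 → a**2 + a*b + 3*b**2 - 2*a - 3*b + 1
  leading term a**2: subtract (1)·g_3 from a**2 + a*b + 3*b**2 - 2*a - 3*b + 1 → a*b + 3*b**2 + a - 3*b + 1
  leading term a*b: subtract (-2)·g_4 from a*b + 3*b**2 + a - 3*b + 1 → 3*b**2 + 3*a - b + 3
  leading term b**2: no divisor's leading term divides it; move 3*b**2 to the remainder.
  leading term a: subtract (-3)·g_5 from 3*a - b + 3 → -3
  leading term 1: no divisor's leading term divides it; move -3 to the remainder.
  remainder 3*b**2 - 3 ≠ 0; add g_6 = 3*b**2 - 3 to the basis.

The other S-polynomials (S(f_2,g_3), S(f_2,g_4), S(g_3,g_4), S(f_2,g_5), S(g_3,g_5), S(g_4,g_5), S(f_1,g_6), S(f_2,g_6), S(g_3,g_6), S(g_4,g_6), S(g_5,g_6)) all reduce to 0 modulo the current basis, so we have a Gröbner basis.
Inter-reduce: drop elements whose leading term is divisible by another's, tail-reduce, and make monic.
Reduced Gröbner basis: {b**2 - 1, a + 2*b + 2}.

Buchberger on the second generating set:
h_1 = -2*a**2*b + 3*a**2 + 3*a - 2*b - 2, LT = a**2*b.
h_2 = 3*a**2*b + 3*a**2 + a + b - 2, LT = a**2*b.

S(h_1,h_2): lcm = a**2*b. S = a**2 - 3*a + 3*b - 3.
  leading term a**2: no divisor's leading term divides it; move a**2 to the remainder.
  leading term a: no divisor's leading term divides it; move -3*a to the remainder.
  leading term b: no divisor's leading term divides it; move 3*b to the remainder.
  leading term 1: no divisor's leading term divides it; move -3 to the remainder.
  remainder a**2 - 3*a + 3*b - 3 ≠ 0; add k_3 = a**2 - 3*a + 3*b - 3 to the basis.

S(h_1,k_3): lcm = a**2*b. S = 2*a**2 + 3*a*b - 3*b**2 + 2*a - 3*b + 1.
  leading term a**2: subtract (2)·k_3 from 2*a**2 + 3*a*b - 3*b**2 + 2*a - 3*b + 1 → 3*a*b - 3*b**2 + a - 2*b
  leading term a*b: no divisor's leading term divides it; move 3*a*b to the remainder.
  leading term b**2: no divisor's leading term divides it; move -3*b**2 to the remainder.
  leading term a: no divisor's leading term divides it; move a to the remainder.
  leading term b: no divisor's leading term divides it; move -2*b to the remainder.
  remainder 3*a*b - 3*b**2 + a - 2*b ≠ 0; add k_4 = 3*a*b - 3*b**2 + a - 2*b to the basis.

S(h_1,k_4): lcm = a**2*b. S = a*b**2 - 3*a**2 + 3*a*b + 2*a + b + 1.
  leading term a*b**2: subtract (-2*b)·k_4 from a*b**2 - 3*a**2 + 3*a*b + 2*a + b + 1 → b**3 - 3*a**2 - 2*a*b + 3*b**2 + 2*a + b + 1
  leading term b**3: no divisor's leading term divides it; move b**3 to the remainder.
  leading term a**2: subtract (-3)·k_3 from -3*a**2 - 2*a*b + 3*b**2 + 2*a + b + 1 → -2*a*b + 3*b**2 + 3*b - 1
  leading term a*b: subtract (-3)·k_4 from -2*a*b + 3*b**2 + 3*b - 1 → b**2 + 3*a - 3*b - 1
  leading term b**2: no divisor's leading term divides it; move b**2 to the remainder.
  leading term a: no divisor's leading term divides it; move 3*a to the remainder.
  leading term b: no divisor's leading term divides it; move -3*b to the remainder.
  leading term 1: no divisor's leading term divides it; move -1 to the remainder.
  remainder b**3 + b**2 + 3*a - 3*b - 1 ≠ 0; add k_5 = b**3 + b**2 + 3*a - 3*b - 1 to the basis.

The other S-polynomials (S(h_2,k_3), S(h_2,k_4), S(k_3,k_4), S(h_1,k_5), S(h_2,k_5), S(k_3,k_5), S(k_4,k_5)) all reduce to 0 modulo the current basis, so we have a Gröbner basis.
Inter-reduce: drop elements whose leading term is divisible by another's, tail-reduce, and make monic.
Reduced Gröbner basis: {b**3 + b**2 + 3*a - 3*b - 1, a**2 - 3*a + 3*b - 3, a*b - b**2 - 2*a - 3*b}.

These differ, so the ideals are not equal.

No, the ideals differ.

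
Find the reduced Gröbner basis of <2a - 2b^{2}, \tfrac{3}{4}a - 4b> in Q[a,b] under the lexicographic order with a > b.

G = {a - \tfrac{16}{3}b, b^{2} - \tfrac{16}{3}b}

f_1 = 2a - 2b^{2}, LT = a.
f_2 = \tfrac{3}{4}a - 4b, LT = a.

S(f_1,f_2): lcm = a. S = -b^{2} + \tfrac{16}{3}b.
  reduce S modulo (f_1, f_2):
  remainder -b^{2} + \tfrac{16}{3}b ≠ 0; add g_3 = -b^{2} + \tfrac{16}{3}b to the basis.

The other S-polynomials (S(f_1,g_3), S(f_2,g_3)) all reduce to 0 modulo the current basis, so we have a Gröbner basis.
Inter-reduce: drop elements whose leading term is divisible by another's, tail-reduce, and make monic.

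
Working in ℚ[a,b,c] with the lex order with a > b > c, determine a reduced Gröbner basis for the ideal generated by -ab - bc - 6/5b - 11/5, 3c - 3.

f_1 = -ab - bc - 6/5b - 11/5, LT = ab.
f_2 = 3c - 3, LT = c.

The S-polynomials (S(f_1,f_2)) all reduce to 0 modulo the current basis, so we have a Gröbner basis.

G = {ab + 11/5b + 11/5, c - 1}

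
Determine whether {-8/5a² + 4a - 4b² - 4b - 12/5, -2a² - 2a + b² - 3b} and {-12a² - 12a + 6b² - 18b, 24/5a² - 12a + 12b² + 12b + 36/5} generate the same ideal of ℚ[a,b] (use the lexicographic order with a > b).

Equality of ideals is decidable: compute both reduced Gröbner bases (unique for the ordering) and check whether they agree.
Buchberger on the first generating set:
f_1 = -8/5a² + 4a - 4b² - 4b - 12/5, LT = a².
f_2 = -2a² - 2a + b² - 3b, LT = a².

S(f_1,f_2): lcm = a². S = -7/2a + 3b² + b + 3/2.
  leading term a: no divisor's leading term divides it; move -7/2a to the remainder.
  leading term b²: no divisor's leading term divides it; move 3b² to the remainder.
  leading term b: no divisor's leading term divides it; move b to the remainder.
  leading term 1: no divisor's leading term divides it; move 3/2 to the remainder.
  remainder -7/2a + 3b² + b + 3/2 ≠ 0; add g_3 = -7/2a + 3b² + b + 3/2 to the basis.

S(f_1,g_3): lcm = a². S = 6/7ab² + 2/7ab - 29/14a + 5/2b² + 5/2b + 3/2.
  leading term ab²: subtract (-12/49b²)·g_3 from 6/7ab² + 2/7ab - 29/14a + 5/2b² + 5/2b + 3/2 → 2/7ab - 29/14a + 36/49b⁴ + 12/49b³ + 281/98b² + 5/2b + 3/2
  leading term ab: subtract (-4/49b)·g_3 from 2/7ab - 29/14a + 36/49b⁴ + 12/49b³ + 281/98b² + 5/2b + 3/2 → -29/14a + 36/49b⁴ + 24/49b³ + 289/98b² + 257/98b + 3/2
  leading term a: subtract (29/49)·g_3 from -29/14a + 36/49b⁴ + 24/49b³ + 289/98b² + 257/98b + 3/2 → 36/49b⁴ + 24/49b³ + 115/98b² + 199/98b + 30/49
  leading term b⁴: no divisor's leading term divides it; move 36/49b⁴ to the remainder.
  leading term b³: no divisor's leading term divides it; move 24/49b³ to the remainder.
  leading term b²: no divisor's leading term divides it; move 115/98b² to the remainder.
  leading term b: no divisor's leading term divides it; move 199/98b to the remainder.
  leading term 1: no divisor's leading term divides it; move 30/49 to the remainder.
  remainder 36/49b⁴ + 24/49b³ + 115/98b² + 199/98b + 30/49 ≠ 0; add g_4 = 36/49b⁴ + 24/49b³ + 115/98b² + 199/98b + 30/49 to the basis.

The other S-polynomials (S(f_2,g_3), S(f_1,g_4), S(f_2,g_4), S(g_3,g_4)) all reduce to 0 modulo the current basis, so we have a Gröbner basis.
Inter-reduce: drop elements whose leading term is divisible by another's, tail-reduce, and make monic.
Reduced Gröbner basis: {a - 6/7b² - 2/7b - 3/7, b⁴ + ⅔b³ + 115/72b² + 199/72b + ⅚}.

Buchberger on the second generating set:
h_1 = -12a² - 12a + 6b² - 18b, LT = a².
h_2 = 24/5a² - 12a + 12b² + 12b + 36/5, LT = a².

S(h_1,h_2): lcm = a². S = 7/2a - 3b² - b - 3/2.
  leading term a: no divisor's leading term divides it; move 7/2a to the remainder.
  leading term b²: no divisor's leading term divides it; move -3b² to the remainder.
  leading term b: no divisor's leading term divides it; move -b to the remainder.
  leading term 1: no divisor's leading term divides it; move -3/2 to the remainder.
  remainder 7/2a - 3b² - b - 3/2 ≠ 0; add k_3 = 7/2a - 3b² - b - 3/2 to the basis.

S(h_1,k_3): lcm = a². S = 6/7ab² + 2/7ab + 10/7a - ½b² + 3/2b.
  leading term ab²: subtract (12/49b²)·k_3 from 6/7ab² + 2/7ab + 10/7a - ½b² + 3/2b → 2/7ab + 10/7a + 36/49b⁴ + 12/49b³ - 13/98b² + 3/2b
  leading term ab: subtract (4/49b)·k_3 from 2/7ab + 10/7a + 36/49b⁴ + 12/49b³ - 13/98b² + 3/2b → 10/7a + 36/49b⁴ + 24/49b³ - 5/98b² + 159/98b
  leading term a: subtract (20/49)·k_3 from 10/7a + 36/49b⁴ + 24/49b³ - 5/98b² + 159/98b → 36/49b⁴ + 24/49b³ + 115/98b² + 199/98b + 30/49
  leading term b⁴: no divisor's leading term divides it; move 36/49b⁴ to the remainder.
  leading term b³: no divisor's leading term divides it; move 24/49b³ to the remainder.
  leading term b²: no divisor's leading term divides it; move 115/98b² to the remainder.
  leading term b: no divisor's leading term divides it; move 199/98b to the remainder.
  leading term 1: no divisor's leading term divides it; move 30/49 to the remainder.
  remainder 36/49b⁴ + 24/49b³ + 115/98b² + 199/98b + 30/49 ≠ 0; add k_4 = 36/49b⁴ + 24/49b³ + 115/98b² + 199/98b + 30/49 to the basis.

The other S-polynomials (S(h_2,k_3), S(h_1,k_4), S(h_2,k_4), S(k_3,k_4)) all reduce to 0 modulo the current basis, so we have a Gröbner basis.
Inter-reduce: drop elements whose leading term is divisible by another's, tail-reduce, and make monic.
Reduced Gröbner basis: {a - 6/7b² - 2/7b - 3/7, b⁴ + ⅔b³ + 115/72b² + 199/72b + ⅚}.

Same reduced basis, so the two generating sets span the same ideal.
The choice of monomial ordering does not affect the verdict — as long as both bases are computed under the same ordering, their equality decides ideal equality.

Yes, the ideals are equal.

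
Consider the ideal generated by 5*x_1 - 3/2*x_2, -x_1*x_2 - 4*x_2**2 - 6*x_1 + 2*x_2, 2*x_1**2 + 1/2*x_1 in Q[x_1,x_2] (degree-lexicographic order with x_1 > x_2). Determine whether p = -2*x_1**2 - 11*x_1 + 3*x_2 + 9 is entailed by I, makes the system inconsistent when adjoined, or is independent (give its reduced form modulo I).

First compute the reduced Gröbner basis of I by Buchberger's algorithm.
f_1 = 5*x_1 - 3/2*x_2, LT = x_1.
f_2 = -x_1*x_2 - 4*x_2**2 - 6*x_1 + 2*x_2, LT = x_1*x_2.
f_3 = 2*x_1**2 + 1/2*x_1, LT = x_1**2.

S(f_1,f_2): lcm = x_1*x_2. S = -43/10*x_2**2 - 6*x_1 + 2*x_2.
  leading term x_2**2: no divisor's leading term divides it; move -43/10*x_2**2 to the remainder.
  leading term x_1: subtract (-6/5)·f_1 from -6*x_1 + 2*x_2 → 1/5*x_2
  leading term x_2: no divisor's leading term divides it; move 1/5*x_2 to the remainder.
  remainder -43/10*x_2**2 + 1/5*x_2 ≠ 0; add h_4 = -43/10*x_2**2 + 1/5*x_2 to the basis.

S(f_1,f_3): lcm = x_1**2. S = -3/10*x_1*x_2 - 1/4*x_1.
  leading term x_1*x_2: subtract (-3/50*x_2)·f_1 from -3/10*x_1*x_2 - 1/4*x_1 → -9/100*x_2**2 - 1/4*x_1
  leading term x_2**2: subtract (9/430)·h_4 from -9/100*x_2**2 - 1/4*x_1 → -1/4*x_1 - 9/2150*x_2
  leading term x_1: subtract (-1/20)·f_1 from -1/4*x_1 - 9/2150*x_2 → -681/8600*x_2
  leading term x_2: no divisor's leading term divides it; move -681/8600*x_2 to the remainder.
  remainder -681/8600*x_2 ≠ 0; add h_5 = -681/8600*x_2 to the basis.

The other S-polynomials (S(f_2,f_3), S(f_1,h_4), S(f_2,h_4), S(f_3,h_4), S(f_1,h_5), S(f_2,h_5), S(f_3,h_5), S(h_4,h_5)) all reduce to 0 modulo the current basis, so we have a Gröbner basis.
Inter-reduce: drop elements whose leading term is divisible by another's, tail-reduce, and make monic.
Reduced Gröbner basis: {x_1, x_2}.
Label its elements g_1 = x_1, g_2 = x_2.

Reduce p = -2*x_1**2 - 11*x_1 + 3*x_2 + 9 modulo G:
  leading term x_1**2: subtract (-2*x_1)·g_1 from -2*x_1**2 - 11*x_1 + 3*x_2 + 9 → -11*x_1 + 3*x_2 + 9
  leading term x_1: subtract (-11)·g_1 from -11*x_1 + 3*x_2 + 9 → 3*x_2 + 9
  leading term x_2: subtract (3)·g_2 from 3*x_2 + 9 → 9
  leading term 1: no divisor's leading term divides it; move 9 to the remainder.
  normal form = 9.
The normal form is nonzero, so p ∉ I. Since p minus its normal form lies in I, I + (p) = I + (r) where r = 9; decide whether this ideal is the whole ring.
Here r = 9 is a nonzero constant, hence a unit: 1 ∈ I + (p), the Gröbner basis of I + (p) is {1}, and the enlarged system has no common solution — adjoining p is inconsistent.

Adjoining -2*x_1**2 - 11*x_1 + 3*x_2 + 9 makes the ideal the whole ring: the system is inconsistent.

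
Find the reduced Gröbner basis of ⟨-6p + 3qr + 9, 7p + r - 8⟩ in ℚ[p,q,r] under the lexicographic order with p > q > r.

G = {p + 1/7r - 8/7, qr + 2/7r + 5/7}

This is the nonlinear analogue of row-reducing a linear system.

f_1 = -6p + 3qr + 9, LT = p.
f_2 = 7p + r - 8, LT = p.

S(f_1,f_2): lcm = p. S = -½qr - 1/7r - 5/14.
  leading term qr: no divisor's leading term divides it; move -½qr to the remainder.
  leading term r: no divisor's leading term divides it; move -1/7r to the remainder.
  leading term 1: no divisor's leading term divides it; move -5/14 to the remainder.
  remainder -½qr - 1/7r - 5/14 ≠ 0; add g_3 = -½qr - 1/7r - 5/14 to the basis.

The other S-polynomials (S(f_1,g_3), S(f_2,g_3)) all reduce to 0 modulo the current basis, so we have a Gröbner basis.
Inter-reduce: drop elements whose leading term is divisible by another's, tail-reduce, and make monic.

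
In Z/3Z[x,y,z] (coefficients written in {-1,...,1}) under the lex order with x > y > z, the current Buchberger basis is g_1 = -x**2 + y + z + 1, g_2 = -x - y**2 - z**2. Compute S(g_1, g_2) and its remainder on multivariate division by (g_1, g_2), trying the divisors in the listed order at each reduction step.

S(g_1, g_2) = -x*y**2 - x*z**2 - y - z - 1; remainder on division = y**4 - y**2*z**2 - y + z**4 - z - 1.

lcm(LM(g_1), LM(g_2)) = x**2.
S = (lcm/LT(g_1))·g_1 − (lcm/LT(g_2))·g_2 = -x*y**2 - x*z**2 - y - z - 1.
Reduce S modulo (g_1, g_2) in that order:
  leading term x*y**2: subtract (y**2)·g_2 from -x*y**2 - x*z**2 - y - z - 1 → -x*z**2 + y**4 + y**2*z**2 - y - z - 1
  leading term x*z**2: subtract (z**2)·g_2 from -x*z**2 + y**4 + y**2*z**2 - y - z - 1 → y**4 - y**2*z**2 - y + z**4 - z - 1
  leading term y**4: no divisor's leading term divides it; move y**4 to the remainder.
  leading term y**2*z**2: no divisor's leading term divides it; move -y**2*z**2 to the remainder.
  leading term y: no divisor's leading term divides it; move -y to the remainder.
  leading term z**4: no divisor's leading term divides it; move z**4 to the remainder.
  leading term z: no divisor's leading term divides it; move -z to the remainder.
  leading term 1: no divisor's leading term divides it; move -1 to the remainder.
The remainder y**4 - y**2*z**2 - y + z**4 - z - 1 is nonzero, so it would be added as the next basis element.
This is the inner loop of Buchberger's algorithm — each nonzero remainder becomes a new basis element.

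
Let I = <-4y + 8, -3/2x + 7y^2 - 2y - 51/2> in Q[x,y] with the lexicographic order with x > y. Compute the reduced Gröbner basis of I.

G = {x + 1, y - 2}

This is the nonlinear analogue of row-reducing a linear system.

f_1 = -4y + 8, LT = y.
f_2 = -3/2x + 7y^2 - 2y - 51/2, LT = x.

The S-polynomials (S(f_1,f_2)) all reduce to 0 modulo the current basis, so we have a Gröbner basis.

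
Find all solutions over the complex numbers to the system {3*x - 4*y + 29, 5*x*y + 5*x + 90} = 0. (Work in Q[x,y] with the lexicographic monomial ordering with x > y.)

Compute a lex Gröbner basis by Buchberger's algorithm.
f_1 = 3*x - 4*y + 29, LT = x.
f_2 = 5*x*y + 5*x + 90, LT = x*y.

S(f_1,f_2): lcm = x*y. S = -x - 4/3*y**2 + 29/3*y - 18.
  reduce S modulo (f_1, f_2):
  remainder -4/3*y**2 + 25/3*y - 25/3 ≠ 0; add h_3 = -4/3*y**2 + 25/3*y - 25/3 to the basis.

The other S-polynomials (S(f_1,h_3), S(f_2,h_3)) all reduce to 0 modulo the current basis, so we have a Gröbner basis.
Inter-reduce: drop elements whose leading term is divisible by another's, tail-reduce, and make monic.
Reduced Gröbner basis: {x - 4/3*y + 29/3, y**2 - 25/4*y + 25/4}.

Elimination: the polynomial y**2 - 25/4*y + 25/4 lies in the elimination ideal for y, so y ∈ {5/4, 5}. For each such y, the remaining basis elements (now univariate) give the rest of the solution.
  y = 5/4: the earlier basis element becomes x + 8 = 0, giving x = -8 — point (-8, 5/4).
  y = 5: the earlier basis element becomes x + 3 = 0, giving x = -3 — point (-3, 5).

{(-8, 5/4), (-3, 5)}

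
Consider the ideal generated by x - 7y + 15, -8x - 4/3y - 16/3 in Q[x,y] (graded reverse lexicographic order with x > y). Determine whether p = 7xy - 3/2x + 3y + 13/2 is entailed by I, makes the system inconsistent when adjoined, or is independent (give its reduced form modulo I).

7xy - 3/2x + 3y + 13/2 lies in I (it reduces to 0).

First compute the reduced Gröbner basis of I by Buchberger's algorithm.
f_1 = x - 7y + 15, LT = x.
f_2 = -8x - 4/3y - 16/3, LT = x.

S(f_1,f_2): lcm = x. S = -43/6y + 43/3.
  leading term y: no divisor's leading term divides it; move -43/6y to the remainder.
  leading term 1: no divisor's leading term divides it; move 43/3 to the remainder.
  remainder -43/6y + 43/3 ≠ 0; add h_3 = -43/6y + 43/3 to the basis.

The other S-polynomials (S(f_1,h_3), S(f_2,h_3)) all reduce to 0 modulo the current basis, so we have a Gröbner basis.
Inter-reduce: drop elements whose leading term is divisible by another's, tail-reduce, and make monic.
Reduced Gröbner basis: {x + 1, y - 2}.
Label its elements g_1 = x + 1, g_2 = y - 2.

Reduce p = 7xy - 3/2x + 3y + 13/2 modulo G:
  leading term xy: subtract (7y)·g_1 from 7xy - 3/2x + 3y + 13/2 → -3/2x - 4y + 13/2
  leading term x: subtract (-3/2)·g_1 from -3/2x - 4y + 13/2 → -4y + 8
  leading term y: subtract (-4)·g_2 from -4y + 8 → 0
  normal form = 0.
Since the normal form is 0, p ∈ I.

The remainder on division by a Gröbner basis is unique — it is the normal form.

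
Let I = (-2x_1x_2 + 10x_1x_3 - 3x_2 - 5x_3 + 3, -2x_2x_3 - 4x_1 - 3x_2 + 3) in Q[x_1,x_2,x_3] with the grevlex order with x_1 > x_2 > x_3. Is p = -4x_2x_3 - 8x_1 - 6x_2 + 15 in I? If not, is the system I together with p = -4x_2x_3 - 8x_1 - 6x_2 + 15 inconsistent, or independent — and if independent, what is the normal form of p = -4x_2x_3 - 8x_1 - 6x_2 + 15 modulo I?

Adjoining -4x_2x_3 - 8x_1 - 6x_2 + 15 makes the ideal the whole ring: the system is inconsistent.

First compute the reduced Gröbner basis of I by Buchberger's algorithm.
f_1 = -2x_1x_2 + 10x_1x_3 - 3x_2 - 5x_3 + 3, LT = x_1x_2.
f_2 = -2x_2x_3 - 4x_1 - 3x_2 + 3, LT = x_2x_3.

S(f_1,f_2): lcm = x_1x_2x_3. S = -5x_1x_3^{2} - 2x_1^{2} - \tfrac{3}{2}x_1x_2 + \tfrac{3}{2}x_2x_3 + \tfrac{5}{2}x_3^{2} + \tfrac{3}{2}x_1 - \tfrac{3}{2}x_3.
  leading term x_1x_3^{2}: no divisor's leading term divides it; move -5x_1x_3^{2} to the remainder.
  leading term x_1^{2}: no divisor's leading term divides it; move -2x_1^{2} to the remainder.
  leading term x_1x_2: subtract (\tfrac{3}{4})·f_1 from -\tfrac{3}{2}x_1x_2 + \tfrac{3}{2}x_2x_3 + \tfrac{5}{2}x_3^{2} + \tfrac{3}{2}x_1 - \tfrac{3}{2}x_3 → -\tfrac{15}{2}x_1x_3 + \tfrac{3}{2}x_2x_3 + \tfrac{5}{2}x_3^{2} + \tfrac{3}{2}x_1 + \tfrac{9}{4}x_2 + \tfrac{9}{4}x_3 - \tfrac{9}{4}
  leading term x_1x_3: no divisor's leading term divides it; move -\tfrac{15}{2}x_1x_3 to the remainder.
  leading term x_2x_3: subtract (-\tfrac{3}{4})·f_2 from \tfrac{3}{2}x_2x_3 + \tfrac{5}{2}x_3^{2} + \tfrac{3}{2}x_1 + \tfrac{9}{4}x_2 + \tfrac{9}{4}x_3 - \tfrac{9}{4} → \tfrac{5}{2}x_3^{2} - \tfrac{3}{2}x_1 + \tfrac{9}{4}x_3
  leading term x_3^{2}: no divisor's leading term divides it; move \tfrac{5}{2}x_3^{2} to the remainder.
  leading term x_1: no divisor's leading term divides it; move -\tfrac{3}{2}x_1 to the remainder.
  leading term x_3: no divisor's leading term divides it; move \tfrac{9}{4}x_3 to the remainder.
  remainder -5x_1x_3^{2} - 2x_1^{2} - \tfrac{15}{2}x_1x_3 + \tfrac{5}{2}x_3^{2} - \tfrac{3}{2}x_1 + \tfrac{9}{4}x_3 ≠ 0; add h_3 = -5x_1x_3^{2} - 2x_1^{2} - \tfrac{15}{2}x_1x_3 + \tfrac{5}{2}x_3^{2} - \tfrac{3}{2}x_1 + \tfrac{9}{4}x_3 to the basis.

The other S-polynomials (S(f_1,h_3), S(f_2,h_3)) all reduce to 0 modulo the current basis, so we have a Gröbner basis.
Inter-reduce: drop elements whose leading term is divisible by another's, tail-reduce, and make monic.
Reduced Gröbner basis: {x_1x_3^{2} + \tfrac{2}{5}x_1^{2} + \tfrac{3}{2}x_1x_3 - \tfrac{1}{2}x_3^{2} + \tfrac{3}{10}x_1 - \tfrac{9}{20}x_3, x_1x_2 - 5x_1x_3 + \tfrac{3}{2}x_2 + \tfrac{5}{2}x_3 - \tfrac{3}{2}, x_2x_3 + 2x_1 + \tfrac{3}{2}x_2 - \tfrac{3}{2}}.
Label its elements g_1 = x_1x_3^{2} + \tfrac{2}{5}x_1^{2} + \tfrac{3}{2}x_1x_3 - \tfrac{1}{2}x_3^{2} + \tfrac{3}{10}x_1 - \tfrac{9}{20}x_3, g_2 = x_1x_2 - 5x_1x_3 + \tfrac{3}{2}x_2 + \tfrac{5}{2}x_3 - \tfrac{3}{2}, g_3 = x_2x_3 + 2x_1 + \tfrac{3}{2}x_2 - \tfrac{3}{2}.

Reduce p = -4x_2x_3 - 8x_1 - 6x_2 + 15 modulo G:
  leading term x_2x_3: subtract (-4)·g_3 from -4x_2x_3 - 8x_1 - 6x_2 + 15 → 9
  leading term 1: no divisor's leading term divides it; move 9 to the remainder.
  normal form = 9.
The normal form is nonzero, so p ∉ I. Since p minus its normal form lies in I, I + (p) = I + (r) where r = 9; decide whether this ideal is the whole ring.
Here r = 9 is a nonzero constant, hence a unit: 1 ∈ I + (p), the Gröbner basis of I + (p) is {1}, and the enlarged system has no common solution — adjoining p is inconsistent.

The remainder on division by a Gröbner basis is unique — it is the normal form.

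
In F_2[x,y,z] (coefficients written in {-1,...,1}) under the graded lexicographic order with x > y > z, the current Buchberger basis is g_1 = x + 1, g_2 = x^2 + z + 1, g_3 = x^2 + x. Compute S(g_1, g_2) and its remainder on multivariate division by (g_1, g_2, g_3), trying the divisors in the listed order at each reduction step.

lcm(LM(g_1), LM(g_2)) = x^2.
S = (lcm/LT(g_1))·g_1 − (lcm/LT(g_2))·g_2 = x + z + 1.
Reduce S modulo (g_1, g_2, g_3) in that order:
  leading term x: subtract (1)·g_1 from x + z + 1 → z
  leading term z: no divisor's leading term divides it; move z to the remainder.
The remainder z is nonzero, so it would be added as the next basis element.
An S-polynomial is built so that the two leading terms cancel; whether anything survives reduction is exactly the Gröbner-basis criterion.

S(g_1, g_2) = x + z + 1; remainder on division = z.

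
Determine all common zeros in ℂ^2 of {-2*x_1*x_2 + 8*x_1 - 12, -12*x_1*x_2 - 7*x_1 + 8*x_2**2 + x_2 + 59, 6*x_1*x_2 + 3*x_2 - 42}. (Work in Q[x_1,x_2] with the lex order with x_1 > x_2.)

{(3, 2)}

Compute a lex Gröbner basis by Buchberger's algorithm.
f_1 = -2*x_1*x_2 + 8*x_1 - 12, LT = x_1*x_2.
f_2 = -12*x_1*x_2 - 7*x_1 + 8*x_2**2 + x_2 + 59, LT = x_1*x_2.
f_3 = 6*x_1*x_2 + 3*x_2 - 42, LT = x_1*x_2.

S(f_1,f_2): lcm = x_1*x_2. S = -55/12*x_1 + 2/3*x_2**2 + 1/12*x_2 + 131/12.
  reduce S modulo (f_1, f_2, f_3):
  remainder -55/12*x_1 + 2/3*x_2**2 + 1/12*x_2 + 131/12 ≠ 0; add h_4 = -55/12*x_1 + 2/3*x_2**2 + 1/12*x_2 + 131/12 to the basis.

S(f_1,f_3): lcm = x_1*x_2. S = -4*x_1 - 1/2*x_2 + 13.
  reduce S modulo (f_1, f_2, f_3, h_4):
  remainder -32/55*x_2**2 - 63/110*x_2 + 191/55 ≠ 0; add h_5 = -32/55*x_2**2 - 63/110*x_2 + 191/55 to the basis.

S(f_1,h_4): lcm = x_1*x_2. S = -4*x_1 + 8/55*x_2**3 + 1/55*x_2**2 + 131/55*x_2 + 6.
  reduce S modulo (f_1, f_2, f_3, h_4, h_5):
  remainder 1983/512*x_2 - 1983/256 ≠ 0; add h_6 = 1983/512*x_2 - 1983/256 to the basis.

The other S-polynomials (S(f_2,f_3), S(f_2,h_4), S(f_3,h_4), S(f_1,h_5), S(f_2,h_5), S(f_3,h_5), S(h_4,h_5), S(f_1,h_6), S(f_2,h_6), S(f_3,h_6), S(h_4,h_6), S(h_5,h_6)) all reduce to 0 modulo the current basis, so we have a Gröbner basis.
Inter-reduce: drop elements whose leading term is divisible by another's, tail-reduce, and make monic.
Reduced Gröbner basis: {x_1 - 3, x_2 - 2}.

A lex Gröbner basis eliminates variables successively. Here x_2 - 2 depends only on x_2, with roots {2}; lifting each root through the earlier basis elements recovers the full solutions.
  x_2 = 2: the earlier basis element becomes x_1 - 3 = 0, giving x_1 = 3 — point (3, 2).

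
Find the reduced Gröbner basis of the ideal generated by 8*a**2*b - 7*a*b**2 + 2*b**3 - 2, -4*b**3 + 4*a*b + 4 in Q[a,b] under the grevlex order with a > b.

Buchberger's algorithm terminates because the ascending chain of leading-term ideals stabilizes.

f_1 = 8*a**2*b - 7*a*b**2 + 2*b**3 - 2, LT = a**2*b.
f_2 = -4*b**3 + 4*a*b + 4, LT = b**3.

S(f_1,f_2): lcm = a**2*b**3. S = -7/8*a*b**4 + 1/4*b**5 + a**3*b + a**2 - 1/4*b**2.
  leading term a*b**4: subtract (7/32*a*b)·f_2 from -7/8*a*b**4 + 1/4*b**5 + a**3*b + a**2 - 1/4*b**2 → 1/4*b**5 + a**3*b - 7/8*a**2*b**2 + a**2 - 7/8*a*b - 1/4*b**2
  leading term b**5: subtract (-1/16*b**2)·f_2 from 1/4*b**5 + a**3*b - 7/8*a**2*b**2 + a**2 - 7/8*a*b - 1/4*b**2 → a**3*b - 7/8*a**2*b**2 + 1/4*a*b**3 + a**2 - 7/8*a*b
  leading term a**3*b: subtract (1/8*a)·f_1 from a**3*b - 7/8*a**2*b**2 + 1/4*a*b**3 + a**2 - 7/8*a*b → a**2 - 7/8*a*b + 1/4*a
  leading term a**2: no divisor's leading term divides it; move a**2 to the remainder.
  leading term a*b: no divisor's leading term divides it; move -7/8*a*b to the remainder.
  leading term a: no divisor's leading term divides it; move 1/4*a to the remainder.
  remainder a**2 - 7/8*a*b + 1/4*a ≠ 0; add g_3 = a**2 - 7/8*a*b + 1/4*a to the basis.

S(f_1,g_3): lcm = a**2*b. S = 1/4*b**3 - 1/4*a*b - 1/4.
  leading term b**3: subtract (-1/16)·f_2 from 1/4*b**3 - 1/4*a*b - 1/4 → 0
  remainder 0.

S(f_2,g_3): leading monomials are coprime, so the S-polynomial reduces to 0 (Buchberger's first criterion).
Every S-polynomial of the final basis reduces to 0, so we have a Gröbner basis.
Inter-reduce: drop elements whose leading term is divisible by another's, tail-reduce, and make monic.

G = {b**3 - a*b - 1, a**2 - 7/8*a*b + 1/4*a}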